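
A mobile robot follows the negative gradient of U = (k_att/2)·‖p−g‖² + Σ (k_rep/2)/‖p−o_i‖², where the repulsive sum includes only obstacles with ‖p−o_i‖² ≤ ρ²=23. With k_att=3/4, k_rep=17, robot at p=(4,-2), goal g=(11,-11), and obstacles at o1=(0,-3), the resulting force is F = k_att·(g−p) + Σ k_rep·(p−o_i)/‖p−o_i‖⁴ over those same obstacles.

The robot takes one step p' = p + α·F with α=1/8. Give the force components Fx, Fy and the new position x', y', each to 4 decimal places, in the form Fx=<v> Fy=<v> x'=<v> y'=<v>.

Fx=5.4853 Fy=-6.6912 x'=4.6857 y'=-2.8364

F_att = 3/4·(g−p) = 3/4·(7,-9) = (5.2500,-6.7500)
o1: d²=17 ≤ ρ²=23; F_rep = 17·(4,1)/17² = (0.2353,0.0588)
F = F_att + ΣF_rep = (5.4853,-6.6912)
p' = p + 1/8·F = (4.6857,-2.8364)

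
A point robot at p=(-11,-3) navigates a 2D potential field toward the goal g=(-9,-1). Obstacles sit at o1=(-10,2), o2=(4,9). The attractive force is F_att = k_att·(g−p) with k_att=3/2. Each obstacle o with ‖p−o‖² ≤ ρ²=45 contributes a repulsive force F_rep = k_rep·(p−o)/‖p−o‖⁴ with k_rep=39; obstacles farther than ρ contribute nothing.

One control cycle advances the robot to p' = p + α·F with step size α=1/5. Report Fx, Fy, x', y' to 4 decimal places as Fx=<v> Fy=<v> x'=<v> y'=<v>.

Fx=2.9423 Fy=2.7115 x'=-10.4115 y'=-2.4577

F_att = 3/2·(g−p) = 3/2·(2,2) = (3.0000,3.0000)
o1: d²=26 ≤ ρ²=45; F_rep = 39·(-1,-5)/26² = (-0.0577,-0.2885)
o2: d²=369 > ρ²=45 → inactive
F = F_att + ΣF_rep = (2.9423,2.7115)
p' = p + 1/5·F = (-10.4115,-2.4577)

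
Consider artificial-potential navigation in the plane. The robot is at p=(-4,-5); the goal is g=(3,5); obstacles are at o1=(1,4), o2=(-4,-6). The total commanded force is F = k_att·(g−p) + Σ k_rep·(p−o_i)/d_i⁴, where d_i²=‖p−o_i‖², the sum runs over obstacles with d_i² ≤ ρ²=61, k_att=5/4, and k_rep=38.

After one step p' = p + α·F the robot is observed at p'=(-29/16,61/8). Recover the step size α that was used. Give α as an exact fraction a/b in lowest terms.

α = 1/4

F_att = 5/4·(g−p) = 5/4·(7,10) = (8.7500,12.5000)
o1: d²=106 > ρ²=61 → inactive
o2: d²=1 ≤ ρ²=61; F_rep = 38·(0,1)/1² = (0.0000,38.0000)
F = F_att + ΣF_rep = (8.7500,50.5000)
Δp = p'−p = (2.1875,12.6250); α = Δx/Fx = (35/16) / (35/4) = 1/4
check: Δy/Fy = (101/8) / (101/2) = 1/4 ✓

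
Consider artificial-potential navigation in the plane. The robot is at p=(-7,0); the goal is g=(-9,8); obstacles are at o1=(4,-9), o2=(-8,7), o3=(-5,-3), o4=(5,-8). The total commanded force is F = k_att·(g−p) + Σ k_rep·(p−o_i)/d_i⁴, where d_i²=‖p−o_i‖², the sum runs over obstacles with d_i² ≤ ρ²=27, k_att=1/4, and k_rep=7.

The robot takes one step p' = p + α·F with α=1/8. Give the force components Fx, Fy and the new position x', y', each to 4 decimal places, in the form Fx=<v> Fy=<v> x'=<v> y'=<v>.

F_att = 1/4·(g−p) = 1/4·(-2,8) = (-0.5000,2.0000)
o1: d²=202 > ρ²=27 → inactive
o2: d²=50 > ρ²=27 → inactive
o3: d²=13 ≤ ρ²=27; F_rep = 7·(-2,3)/13² = (-0.0828,0.1243)
o4: d²=208 > ρ²=27 → inactive
F = F_att + ΣF_rep = (-0.5828,2.1243)
p' = p + 1/8·F = (-7.0729,0.2655)

Fx=-0.5828 Fy=2.1243 x'=-7.0729 y'=0.2655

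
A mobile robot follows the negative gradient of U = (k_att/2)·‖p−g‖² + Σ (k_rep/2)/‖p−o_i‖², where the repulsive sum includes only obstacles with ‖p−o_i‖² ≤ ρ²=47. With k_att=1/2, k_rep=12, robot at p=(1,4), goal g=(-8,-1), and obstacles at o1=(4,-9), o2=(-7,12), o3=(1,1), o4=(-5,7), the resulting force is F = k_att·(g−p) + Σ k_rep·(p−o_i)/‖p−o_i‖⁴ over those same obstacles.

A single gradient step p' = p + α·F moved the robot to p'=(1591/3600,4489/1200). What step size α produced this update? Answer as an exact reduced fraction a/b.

α = 1/8

F_att = 1/2·(g−p) = 1/2·(-9,-5) = (-4.5000,-2.5000)
o1: d²=178 > ρ²=47 → inactive
o2: d²=128 > ρ²=47 → inactive
o3: d²=9 ≤ ρ²=47; F_rep = 12·(0,3)/9² = (0.0000,0.4444)
o4: d²=45 ≤ ρ²=47; F_rep = 12·(6,-3)/45² = (0.0356,-0.0178)
F = F_att + ΣF_rep = (-4.4644,-2.0733)
Δp = p'−p = (-0.5581,-0.2592); α = Δx/Fx = (-2009/3600) / (-2009/450) = 1/8
check: Δy/Fy = (-311/1200) / (-311/150) = 1/8 ✓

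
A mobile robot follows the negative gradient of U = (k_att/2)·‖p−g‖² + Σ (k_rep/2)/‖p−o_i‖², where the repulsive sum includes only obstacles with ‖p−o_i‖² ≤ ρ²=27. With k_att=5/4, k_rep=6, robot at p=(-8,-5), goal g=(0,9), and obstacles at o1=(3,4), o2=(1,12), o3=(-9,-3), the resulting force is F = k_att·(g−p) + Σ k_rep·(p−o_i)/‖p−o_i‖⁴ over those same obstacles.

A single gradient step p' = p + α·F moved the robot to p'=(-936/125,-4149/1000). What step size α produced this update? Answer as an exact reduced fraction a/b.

F_att = 5/4·(g−p) = 5/4·(8,14) = (10.0000,17.5000)
o1: d²=202 > ρ²=27 → inactive
o2: d²=370 > ρ²=27 → inactive
o3: d²=5 ≤ ρ²=27; F_rep = 6·(1,-2)/5² = (0.2400,-0.4800)
F = F_att + ΣF_rep = (10.2400,17.0200)
Δp = p'−p = (0.5120,0.8510); α = Δx/Fx = (64/125) / (256/25) = 1/20
check: Δy/Fy = (851/1000) / (851/50) = 1/20 ✓

α = 1/20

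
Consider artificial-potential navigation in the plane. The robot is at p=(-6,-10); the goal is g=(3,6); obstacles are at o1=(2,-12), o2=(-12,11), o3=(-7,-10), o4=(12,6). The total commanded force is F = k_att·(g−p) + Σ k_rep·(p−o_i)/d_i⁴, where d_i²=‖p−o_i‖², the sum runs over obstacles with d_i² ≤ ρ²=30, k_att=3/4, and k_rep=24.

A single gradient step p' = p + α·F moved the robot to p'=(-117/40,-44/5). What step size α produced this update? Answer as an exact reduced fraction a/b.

F_att = 3/4·(g−p) = 3/4·(9,16) = (6.7500,12.0000)
o1: d²=68 > ρ²=30 → inactive
o2: d²=477 > ρ²=30 → inactive
o3: d²=1 ≤ ρ²=30; F_rep = 24·(1,0)/1² = (24.0000,0.0000)
o4: d²=580 > ρ²=30 → inactive
F = F_att + ΣF_rep = (30.7500,12.0000)
Δp = p'−p = (3.0750,1.2000); α = Δx/Fx = (123/40) / (123/4) = 1/10
check: Δy/Fy = (6/5) / (12) = 1/10 ✓

α = 1/10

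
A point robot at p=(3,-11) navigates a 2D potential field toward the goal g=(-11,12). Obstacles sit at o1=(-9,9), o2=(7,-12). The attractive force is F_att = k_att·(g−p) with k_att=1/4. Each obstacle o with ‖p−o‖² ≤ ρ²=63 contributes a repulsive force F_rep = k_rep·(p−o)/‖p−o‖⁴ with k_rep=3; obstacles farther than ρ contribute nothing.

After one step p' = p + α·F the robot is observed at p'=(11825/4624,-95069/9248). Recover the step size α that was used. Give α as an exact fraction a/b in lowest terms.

α = 1/8

F_att = 1/4·(g−p) = 1/4·(-14,23) = (-3.5000,5.7500)
o1: d²=544 > ρ²=63 → inactive
o2: d²=17 ≤ ρ²=63; F_rep = 3·(-4,1)/17² = (-0.0415,0.0104)
F = F_att + ΣF_rep = (-3.5415,5.7604)
Δp = p'−p = (-0.4427,0.7200); α = Δx/Fx = (-2047/4624) / (-2047/578) = 1/8
check: Δy/Fy = (6659/9248) / (6659/1156) = 1/8 ✓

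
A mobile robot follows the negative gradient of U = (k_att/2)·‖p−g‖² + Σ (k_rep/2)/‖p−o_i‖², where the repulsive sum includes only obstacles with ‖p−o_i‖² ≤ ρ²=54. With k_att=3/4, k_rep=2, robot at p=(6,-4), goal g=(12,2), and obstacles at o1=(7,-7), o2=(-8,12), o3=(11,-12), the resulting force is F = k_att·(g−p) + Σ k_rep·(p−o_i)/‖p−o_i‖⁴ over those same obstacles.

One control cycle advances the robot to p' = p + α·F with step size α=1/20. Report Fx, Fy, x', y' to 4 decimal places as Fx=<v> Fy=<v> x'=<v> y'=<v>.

F_att = 3/4·(g−p) = 3/4·(6,6) = (4.5000,4.5000)
o1: d²=10 ≤ ρ²=54; F_rep = 2·(-1,3)/10² = (-0.0200,0.0600)
o2: d²=452 > ρ²=54 → inactive
o3: d²=89 > ρ²=54 → inactive
F = F_att + ΣF_rep = (4.4800,4.5600)
p' = p + 1/20·F = (6.2240,-3.7720)

Fx=4.4800 Fy=4.5600 x'=6.2240 y'=-3.7720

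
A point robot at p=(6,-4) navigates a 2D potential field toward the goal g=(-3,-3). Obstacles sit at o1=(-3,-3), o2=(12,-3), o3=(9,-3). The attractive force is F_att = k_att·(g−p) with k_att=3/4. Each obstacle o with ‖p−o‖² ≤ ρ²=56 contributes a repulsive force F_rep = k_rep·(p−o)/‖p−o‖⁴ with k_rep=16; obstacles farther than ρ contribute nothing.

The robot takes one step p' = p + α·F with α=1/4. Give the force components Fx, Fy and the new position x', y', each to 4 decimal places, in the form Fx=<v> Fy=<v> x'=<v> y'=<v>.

Fx=-7.3001 Fy=0.5783 x'=4.1750 y'=-3.8554

F_att = 3/4·(g−p) = 3/4·(-9,1) = (-6.7500,0.7500)
o1: d²=82 > ρ²=56 → inactive
o2: d²=37 ≤ ρ²=56; F_rep = 16·(-6,-1)/37² = (-0.0701,-0.0117)
o3: d²=10 ≤ ρ²=56; F_rep = 16·(-3,-1)/10² = (-0.4800,-0.1600)
F = F_att + ΣF_rep = (-7.3001,0.5783)
p' = p + 1/4·F = (4.1750,-3.8554)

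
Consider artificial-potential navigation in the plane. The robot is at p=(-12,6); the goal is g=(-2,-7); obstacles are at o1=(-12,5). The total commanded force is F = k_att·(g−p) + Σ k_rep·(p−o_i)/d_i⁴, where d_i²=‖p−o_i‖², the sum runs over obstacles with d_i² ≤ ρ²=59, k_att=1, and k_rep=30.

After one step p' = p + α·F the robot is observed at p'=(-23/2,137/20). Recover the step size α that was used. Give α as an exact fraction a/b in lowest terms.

F_att = 1·(g−p) = 1·(10,-13) = (10.0000,-13.0000)
o1: d²=1 ≤ ρ²=59; F_rep = 30·(0,1)/1² = (0.0000,30.0000)
F = F_att + ΣF_rep = (10.0000,17.0000)
Δp = p'−p = (0.5000,0.8500); α = Δx/Fx = (1/2) / (10) = 1/20
check: Δy/Fy = (17/20) / (17) = 1/20 ✓

α = 1/20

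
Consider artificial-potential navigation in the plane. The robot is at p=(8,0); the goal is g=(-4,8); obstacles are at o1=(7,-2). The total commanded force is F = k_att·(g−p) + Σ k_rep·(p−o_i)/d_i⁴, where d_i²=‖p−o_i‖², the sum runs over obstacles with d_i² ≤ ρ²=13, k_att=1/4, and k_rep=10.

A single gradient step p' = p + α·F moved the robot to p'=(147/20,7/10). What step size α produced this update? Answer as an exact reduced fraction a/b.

F_att = 1/4·(g−p) = 1/4·(-12,8) = (-3.0000,2.0000)
o1: d²=5 ≤ ρ²=13; F_rep = 10·(1,2)/5² = (0.4000,0.8000)
F = F_att + ΣF_rep = (-2.6000,2.8000)
Δp = p'−p = (-0.6500,0.7000); α = Δx/Fx = (-13/20) / (-13/5) = 1/4
check: Δy/Fy = (7/10) / (14/5) = 1/4 ✓

α = 1/4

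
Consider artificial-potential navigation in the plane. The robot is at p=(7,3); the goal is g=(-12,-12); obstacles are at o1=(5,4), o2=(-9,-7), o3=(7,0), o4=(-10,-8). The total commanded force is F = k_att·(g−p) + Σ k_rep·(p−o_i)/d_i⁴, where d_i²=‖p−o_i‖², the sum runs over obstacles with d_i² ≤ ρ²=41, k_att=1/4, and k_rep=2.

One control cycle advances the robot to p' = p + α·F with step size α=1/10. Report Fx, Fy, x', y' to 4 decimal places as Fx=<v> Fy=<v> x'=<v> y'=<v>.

Fx=-4.5900 Fy=-3.7559 x'=6.5410 y'=2.6244

F_att = 1/4·(g−p) = 1/4·(-19,-15) = (-4.7500,-3.7500)
o1: d²=5 ≤ ρ²=41; F_rep = 2·(2,-1)/5² = (0.1600,-0.0800)
o2: d²=356 > ρ²=41 → inactive
o3: d²=9 ≤ ρ²=41; F_rep = 2·(0,3)/9² = (0.0000,0.0741)
o4: d²=410 > ρ²=41 → inactive
F = F_att + ΣF_rep = (-4.5900,-3.7559)
p' = p + 1/10·F = (6.5410,2.6244)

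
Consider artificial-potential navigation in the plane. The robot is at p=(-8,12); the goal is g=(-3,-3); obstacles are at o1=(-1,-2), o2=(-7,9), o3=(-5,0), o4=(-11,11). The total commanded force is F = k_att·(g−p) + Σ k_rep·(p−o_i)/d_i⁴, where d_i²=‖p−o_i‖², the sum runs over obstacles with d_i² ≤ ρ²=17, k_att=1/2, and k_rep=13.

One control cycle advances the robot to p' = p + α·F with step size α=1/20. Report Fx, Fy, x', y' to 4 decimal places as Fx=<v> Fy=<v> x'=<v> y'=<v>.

Fx=2.7600 Fy=-6.9800 x'=-7.8620 y'=11.6510

F_att = 1/2·(g−p) = 1/2·(5,-15) = (2.5000,-7.5000)
o1: d²=245 > ρ²=17 → inactive
o2: d²=10 ≤ ρ²=17; F_rep = 13·(-1,3)/10² = (-0.1300,0.3900)
o3: d²=153 > ρ²=17 → inactive
o4: d²=10 ≤ ρ²=17; F_rep = 13·(3,1)/10² = (0.3900,0.1300)
F = F_att + ΣF_rep = (2.7600,-6.9800)
p' = p + 1/20·F = (-7.8620,11.6510)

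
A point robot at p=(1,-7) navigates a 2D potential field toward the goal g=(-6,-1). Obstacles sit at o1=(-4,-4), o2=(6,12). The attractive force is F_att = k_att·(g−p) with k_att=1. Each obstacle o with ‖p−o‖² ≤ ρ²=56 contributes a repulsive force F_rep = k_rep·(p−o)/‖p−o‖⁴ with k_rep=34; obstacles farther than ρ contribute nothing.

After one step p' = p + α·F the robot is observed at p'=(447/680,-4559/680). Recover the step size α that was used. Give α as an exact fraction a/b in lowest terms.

F_att = 1·(g−p) = 1·(-7,6) = (-7.0000,6.0000)
o1: d²=34 ≤ ρ²=56; F_rep = 34·(5,-3)/34² = (0.1471,-0.0882)
o2: d²=386 > ρ²=56 → inactive
F = F_att + ΣF_rep = (-6.8529,5.9118)
Δp = p'−p = (-0.3426,0.2956); α = Δx/Fx = (-233/680) / (-233/34) = 1/20
check: Δy/Fy = (201/680) / (201/34) = 1/20 ✓

α = 1/20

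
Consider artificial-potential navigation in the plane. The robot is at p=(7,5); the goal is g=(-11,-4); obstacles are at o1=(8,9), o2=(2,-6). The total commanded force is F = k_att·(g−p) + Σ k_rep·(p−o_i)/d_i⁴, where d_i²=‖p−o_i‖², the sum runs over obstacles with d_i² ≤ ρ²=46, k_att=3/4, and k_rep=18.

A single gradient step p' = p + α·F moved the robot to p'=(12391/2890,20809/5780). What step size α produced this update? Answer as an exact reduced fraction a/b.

α = 1/5

F_att = 3/4·(g−p) = 3/4·(-18,-9) = (-13.5000,-6.7500)
o1: d²=17 ≤ ρ²=46; F_rep = 18·(-1,-4)/17² = (-0.0623,-0.2491)
o2: d²=146 > ρ²=46 → inactive
F = F_att + ΣF_rep = (-13.5623,-6.9991)
Δp = p'−p = (-2.7125,-1.3998); α = Δx/Fx = (-7839/2890) / (-7839/578) = 1/5
check: Δy/Fy = (-8091/5780) / (-8091/1156) = 1/5 ✓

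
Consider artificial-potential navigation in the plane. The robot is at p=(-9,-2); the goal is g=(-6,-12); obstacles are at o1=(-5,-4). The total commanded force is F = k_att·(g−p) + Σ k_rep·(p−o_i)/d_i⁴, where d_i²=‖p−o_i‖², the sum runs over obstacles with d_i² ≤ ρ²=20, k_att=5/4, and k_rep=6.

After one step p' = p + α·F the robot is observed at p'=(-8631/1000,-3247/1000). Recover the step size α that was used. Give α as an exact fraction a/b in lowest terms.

F_att = 5/4·(g−p) = 5/4·(3,-10) = (3.7500,-12.5000)
o1: d²=20 ≤ ρ²=20; F_rep = 6·(-4,2)/20² = (-0.0600,0.0300)
F = F_att + ΣF_rep = (3.6900,-12.4700)
Δp = p'−p = (0.3690,-1.2470); α = Δx/Fx = (369/1000) / (369/100) = 1/10
check: Δy/Fy = (-1247/1000) / (-1247/100) = 1/10 ✓

α = 1/10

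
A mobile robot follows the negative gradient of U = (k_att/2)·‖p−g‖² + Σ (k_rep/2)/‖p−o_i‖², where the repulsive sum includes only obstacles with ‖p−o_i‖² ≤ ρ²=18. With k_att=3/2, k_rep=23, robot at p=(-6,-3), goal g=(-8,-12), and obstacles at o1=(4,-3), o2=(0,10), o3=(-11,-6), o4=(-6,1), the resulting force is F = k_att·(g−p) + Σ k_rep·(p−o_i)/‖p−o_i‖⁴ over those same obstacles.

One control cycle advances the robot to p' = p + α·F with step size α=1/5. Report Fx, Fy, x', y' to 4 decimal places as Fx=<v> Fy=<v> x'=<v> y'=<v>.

F_att = 3/2·(g−p) = 3/2·(-2,-9) = (-3.0000,-13.5000)
o1: d²=100 > ρ²=18 → inactive
o2: d²=205 > ρ²=18 → inactive
o3: d²=34 > ρ²=18 → inactive
o4: d²=16 ≤ ρ²=18; F_rep = 23·(0,-4)/16² = (0.0000,-0.3594)
F = F_att + ΣF_rep = (-3.0000,-13.8594)
p' = p + 1/5·F = (-6.6000,-5.7719)

Fx=-3.0000 Fy=-13.8594 x'=-6.6000 y'=-5.7719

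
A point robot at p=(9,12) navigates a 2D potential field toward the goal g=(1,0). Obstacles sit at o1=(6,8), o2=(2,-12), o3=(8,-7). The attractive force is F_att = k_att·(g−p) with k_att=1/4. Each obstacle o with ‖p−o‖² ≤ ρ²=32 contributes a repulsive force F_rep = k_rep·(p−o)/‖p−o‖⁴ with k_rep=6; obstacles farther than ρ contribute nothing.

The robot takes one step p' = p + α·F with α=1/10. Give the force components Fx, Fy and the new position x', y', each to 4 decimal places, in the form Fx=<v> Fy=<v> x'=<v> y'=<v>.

Fx=-1.9712 Fy=-2.9616 x'=8.8029 y'=11.7038

F_att = 1/4·(g−p) = 1/4·(-8,-12) = (-2.0000,-3.0000)
o1: d²=25 ≤ ρ²=32; F_rep = 6·(3,4)/25² = (0.0288,0.0384)
o2: d²=625 > ρ²=32 → inactive
o3: d²=362 > ρ²=32 → inactive
F = F_att + ΣF_rep = (-1.9712,-2.9616)
p' = p + 1/10·F = (8.8029,11.7038)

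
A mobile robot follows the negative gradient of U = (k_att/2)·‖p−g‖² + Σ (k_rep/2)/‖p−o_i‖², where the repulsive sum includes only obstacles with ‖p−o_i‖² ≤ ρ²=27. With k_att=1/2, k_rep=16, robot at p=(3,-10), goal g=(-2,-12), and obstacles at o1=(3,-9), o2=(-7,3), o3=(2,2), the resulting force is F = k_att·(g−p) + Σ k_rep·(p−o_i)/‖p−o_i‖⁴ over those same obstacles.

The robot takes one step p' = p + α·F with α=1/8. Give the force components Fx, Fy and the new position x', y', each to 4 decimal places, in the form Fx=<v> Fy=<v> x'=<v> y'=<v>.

F_att = 1/2·(g−p) = 1/2·(-5,-2) = (-2.5000,-1.0000)
o1: d²=1 ≤ ρ²=27; F_rep = 16·(0,-1)/1² = (0.0000,-16.0000)
o2: d²=269 > ρ²=27 → inactive
o3: d²=145 > ρ²=27 → inactive
F = F_att + ΣF_rep = (-2.5000,-17.0000)
p' = p + 1/8·F = (2.6875,-12.1250)

Fx=-2.5000 Fy=-17.0000 x'=2.6875 y'=-12.1250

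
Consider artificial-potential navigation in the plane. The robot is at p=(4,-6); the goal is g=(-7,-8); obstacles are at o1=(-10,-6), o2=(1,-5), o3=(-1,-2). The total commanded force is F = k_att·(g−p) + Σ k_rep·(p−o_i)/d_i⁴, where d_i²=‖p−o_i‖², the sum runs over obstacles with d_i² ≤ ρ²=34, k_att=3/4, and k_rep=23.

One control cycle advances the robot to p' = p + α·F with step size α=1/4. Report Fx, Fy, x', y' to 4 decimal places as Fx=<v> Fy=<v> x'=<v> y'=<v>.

Fx=-7.5600 Fy=-1.7300 x'=2.1100 y'=-6.4325

F_att = 3/4·(g−p) = 3/4·(-11,-2) = (-8.2500,-1.5000)
o1: d²=196 > ρ²=34 → inactive
o2: d²=10 ≤ ρ²=34; F_rep = 23·(3,-1)/10² = (0.6900,-0.2300)
o3: d²=41 > ρ²=34 → inactive
F = F_att + ΣF_rep = (-7.5600,-1.7300)
p' = p + 1/4·F = (2.1100,-6.4325)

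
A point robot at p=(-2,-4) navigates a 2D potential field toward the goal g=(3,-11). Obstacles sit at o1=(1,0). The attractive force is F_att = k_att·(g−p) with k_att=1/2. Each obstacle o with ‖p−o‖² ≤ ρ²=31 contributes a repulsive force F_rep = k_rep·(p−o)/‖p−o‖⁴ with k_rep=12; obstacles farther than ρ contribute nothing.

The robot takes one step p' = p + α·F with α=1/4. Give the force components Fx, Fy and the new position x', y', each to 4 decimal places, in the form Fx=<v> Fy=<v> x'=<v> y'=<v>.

F_att = 1/2·(g−p) = 1/2·(5,-7) = (2.5000,-3.5000)
o1: d²=25 ≤ ρ²=31; F_rep = 12·(-3,-4)/25² = (-0.0576,-0.0768)
F = F_att + ΣF_rep = (2.4424,-3.5768)
p' = p + 1/4·F = (-1.3894,-4.8942)

Fx=2.4424 Fy=-3.5768 x'=-1.3894 y'=-4.8942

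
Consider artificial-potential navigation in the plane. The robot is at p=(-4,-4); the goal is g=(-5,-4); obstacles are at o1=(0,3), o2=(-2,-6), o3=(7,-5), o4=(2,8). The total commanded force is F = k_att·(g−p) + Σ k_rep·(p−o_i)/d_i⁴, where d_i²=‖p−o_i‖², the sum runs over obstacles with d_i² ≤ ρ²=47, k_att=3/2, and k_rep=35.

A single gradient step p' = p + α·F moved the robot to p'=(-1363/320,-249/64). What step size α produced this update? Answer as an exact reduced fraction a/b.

F_att = 3/2·(g−p) = 3/2·(-1,0) = (-1.5000,0.0000)
o1: d²=65 > ρ²=47 → inactive
o2: d²=8 ≤ ρ²=47; F_rep = 35·(-2,2)/8² = (-1.0938,1.0938)
o3: d²=122 > ρ²=47 → inactive
o4: d²=180 > ρ²=47 → inactive
F = F_att + ΣF_rep = (-2.5938,1.0938)
Δp = p'−p = (-0.2594,0.1094); α = Δx/Fx = (-83/320) / (-83/32) = 1/10
check: Δy/Fy = (7/64) / (35/32) = 1/10 ✓

α = 1/10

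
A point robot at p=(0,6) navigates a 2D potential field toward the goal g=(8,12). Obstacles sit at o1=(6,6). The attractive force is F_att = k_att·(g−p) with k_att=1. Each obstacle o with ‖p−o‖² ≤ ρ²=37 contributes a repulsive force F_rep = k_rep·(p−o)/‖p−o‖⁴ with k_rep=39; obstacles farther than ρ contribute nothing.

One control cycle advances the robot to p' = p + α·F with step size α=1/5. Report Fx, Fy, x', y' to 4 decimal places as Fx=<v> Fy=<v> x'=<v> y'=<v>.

F_att = 1·(g−p) = 1·(8,6) = (8.0000,6.0000)
o1: d²=36 ≤ ρ²=37; F_rep = 39·(-6,0)/36² = (-0.1806,0.0000)
F = F_att + ΣF_rep = (7.8194,6.0000)
p' = p + 1/5·F = (1.5639,7.2000)

Fx=7.8194 Fy=6.0000 x'=1.5639 y'=7.2000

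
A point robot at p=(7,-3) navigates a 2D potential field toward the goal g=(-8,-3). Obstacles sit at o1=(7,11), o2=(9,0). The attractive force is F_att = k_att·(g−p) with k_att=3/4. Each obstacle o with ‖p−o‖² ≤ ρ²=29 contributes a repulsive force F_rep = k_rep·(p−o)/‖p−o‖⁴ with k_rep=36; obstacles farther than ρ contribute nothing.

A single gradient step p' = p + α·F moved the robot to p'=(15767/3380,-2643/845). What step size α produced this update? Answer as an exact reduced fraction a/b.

F_att = 3/4·(g−p) = 3/4·(-15,0) = (-11.2500,0.0000)
o1: d²=196 > ρ²=29 → inactive
o2: d²=13 ≤ ρ²=29; F_rep = 36·(-2,-3)/13² = (-0.4260,-0.6391)
F = F_att + ΣF_rep = (-11.6760,-0.6391)
Δp = p'−p = (-2.3352,-0.1278); α = Δx/Fx = (-7893/3380) / (-7893/676) = 1/5
check: Δy/Fy = (-108/845) / (-108/169) = 1/5 ✓

α = 1/5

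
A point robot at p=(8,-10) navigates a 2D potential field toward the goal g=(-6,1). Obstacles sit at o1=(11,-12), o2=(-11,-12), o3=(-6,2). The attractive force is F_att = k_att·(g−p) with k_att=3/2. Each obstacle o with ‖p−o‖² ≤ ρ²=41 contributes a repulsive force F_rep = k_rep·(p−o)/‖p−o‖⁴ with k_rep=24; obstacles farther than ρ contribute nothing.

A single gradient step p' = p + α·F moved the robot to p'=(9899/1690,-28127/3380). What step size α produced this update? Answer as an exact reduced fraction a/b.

F_att = 3/2·(g−p) = 3/2·(-14,11) = (-21.0000,16.5000)
o1: d²=13 ≤ ρ²=41; F_rep = 24·(-3,2)/13² = (-0.4260,0.2840)
o2: d²=365 > ρ²=41 → inactive
o3: d²=340 > ρ²=41 → inactive
F = F_att + ΣF_rep = (-21.4260,16.7840)
Δp = p'−p = (-2.1426,1.6784); α = Δx/Fx = (-3621/1690) / (-3621/169) = 1/10
check: Δy/Fy = (5673/3380) / (5673/338) = 1/10 ✓

α = 1/10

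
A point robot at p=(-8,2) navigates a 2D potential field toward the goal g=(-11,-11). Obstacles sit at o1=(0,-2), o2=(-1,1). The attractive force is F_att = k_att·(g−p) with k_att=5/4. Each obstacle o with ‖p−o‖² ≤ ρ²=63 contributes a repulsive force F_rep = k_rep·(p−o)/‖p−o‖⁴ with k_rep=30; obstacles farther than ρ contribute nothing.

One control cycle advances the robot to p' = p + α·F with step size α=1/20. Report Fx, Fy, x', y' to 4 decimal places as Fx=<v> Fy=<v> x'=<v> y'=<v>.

F_att = 5/4·(g−p) = 5/4·(-3,-13) = (-3.7500,-16.2500)
o1: d²=80 > ρ²=63 → inactive
o2: d²=50 ≤ ρ²=63; F_rep = 30·(-7,1)/50² = (-0.0840,0.0120)
F = F_att + ΣF_rep = (-3.8340,-16.2380)
p' = p + 1/20·F = (-8.1917,1.1881)

Fx=-3.8340 Fy=-16.2380 x'=-8.1917 y'=1.1881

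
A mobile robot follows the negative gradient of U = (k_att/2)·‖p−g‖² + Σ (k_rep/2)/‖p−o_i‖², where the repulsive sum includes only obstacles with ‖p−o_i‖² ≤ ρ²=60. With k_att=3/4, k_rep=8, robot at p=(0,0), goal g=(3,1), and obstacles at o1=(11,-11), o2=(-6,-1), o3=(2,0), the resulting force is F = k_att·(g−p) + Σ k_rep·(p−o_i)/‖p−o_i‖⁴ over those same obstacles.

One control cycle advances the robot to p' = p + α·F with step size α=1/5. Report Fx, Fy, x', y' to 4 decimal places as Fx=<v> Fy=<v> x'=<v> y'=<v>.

Fx=1.2851 Fy=0.7558 x'=0.2570 y'=0.1512

F_att = 3/4·(g−p) = 3/4·(3,1) = (2.2500,0.7500)
o1: d²=242 > ρ²=60 → inactive
o2: d²=37 ≤ ρ²=60; F_rep = 8·(6,1)/37² = (0.0351,0.0058)
o3: d²=4 ≤ ρ²=60; F_rep = 8·(-2,0)/4² = (-1.0000,0.0000)
F = F_att + ΣF_rep = (1.2851,0.7558)
p' = p + 1/5·F = (0.2570,0.1512)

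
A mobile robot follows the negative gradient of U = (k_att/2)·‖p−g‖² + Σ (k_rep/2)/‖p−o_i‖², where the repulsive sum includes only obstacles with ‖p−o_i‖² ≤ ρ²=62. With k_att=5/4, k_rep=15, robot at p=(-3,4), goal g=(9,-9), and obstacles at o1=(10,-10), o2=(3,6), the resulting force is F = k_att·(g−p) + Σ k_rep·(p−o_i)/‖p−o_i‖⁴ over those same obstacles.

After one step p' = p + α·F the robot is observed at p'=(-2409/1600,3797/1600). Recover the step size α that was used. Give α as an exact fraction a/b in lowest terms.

α = 1/10

F_att = 5/4·(g−p) = 5/4·(12,-13) = (15.0000,-16.2500)
o1: d²=365 > ρ²=62 → inactive
o2: d²=40 ≤ ρ²=62; F_rep = 15·(-6,-2)/40² = (-0.0563,-0.0187)
F = F_att + ΣF_rep = (14.9437,-16.2688)
Δp = p'−p = (1.4944,-1.6269); α = Δx/Fx = (2391/1600) / (2391/160) = 1/10
check: Δy/Fy = (-2603/1600) / (-2603/160) = 1/10 ✓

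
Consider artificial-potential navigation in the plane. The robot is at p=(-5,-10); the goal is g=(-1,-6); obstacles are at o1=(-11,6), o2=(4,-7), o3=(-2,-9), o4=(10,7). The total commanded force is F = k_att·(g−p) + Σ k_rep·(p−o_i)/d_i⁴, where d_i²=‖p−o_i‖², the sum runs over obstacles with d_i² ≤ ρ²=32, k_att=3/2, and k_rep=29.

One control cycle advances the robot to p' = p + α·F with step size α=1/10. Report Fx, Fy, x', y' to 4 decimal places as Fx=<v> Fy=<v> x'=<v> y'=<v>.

Fx=5.1300 Fy=5.7100 x'=-4.4870 y'=-9.4290

F_att = 3/2·(g−p) = 3/2·(4,4) = (6.0000,6.0000)
o1: d²=292 > ρ²=32 → inactive
o2: d²=90 > ρ²=32 → inactive
o3: d²=10 ≤ ρ²=32; F_rep = 29·(-3,-1)/10² = (-0.8700,-0.2900)
o4: d²=514 > ρ²=32 → inactive
F = F_att + ΣF_rep = (5.1300,5.7100)
p' = p + 1/10·F = (-4.4870,-9.4290)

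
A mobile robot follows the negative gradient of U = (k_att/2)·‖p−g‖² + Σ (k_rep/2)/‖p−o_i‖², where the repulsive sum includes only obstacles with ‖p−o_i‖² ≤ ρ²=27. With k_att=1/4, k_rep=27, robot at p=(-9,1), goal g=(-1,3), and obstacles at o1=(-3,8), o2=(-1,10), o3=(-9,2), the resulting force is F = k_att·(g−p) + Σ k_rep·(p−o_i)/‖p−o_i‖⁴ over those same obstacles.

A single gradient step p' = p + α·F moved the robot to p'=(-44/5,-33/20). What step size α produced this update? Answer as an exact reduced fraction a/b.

F_att = 1/4·(g−p) = 1/4·(8,2) = (2.0000,0.5000)
o1: d²=85 > ρ²=27 → inactive
o2: d²=145 > ρ²=27 → inactive
o3: d²=1 ≤ ρ²=27; F_rep = 27·(0,-1)/1² = (0.0000,-27.0000)
F = F_att + ΣF_rep = (2.0000,-26.5000)
Δp = p'−p = (0.2000,-2.6500); α = Δx/Fx = (1/5) / (2) = 1/10
check: Δy/Fy = (-53/20) / (-53/2) = 1/10 ✓

α = 1/10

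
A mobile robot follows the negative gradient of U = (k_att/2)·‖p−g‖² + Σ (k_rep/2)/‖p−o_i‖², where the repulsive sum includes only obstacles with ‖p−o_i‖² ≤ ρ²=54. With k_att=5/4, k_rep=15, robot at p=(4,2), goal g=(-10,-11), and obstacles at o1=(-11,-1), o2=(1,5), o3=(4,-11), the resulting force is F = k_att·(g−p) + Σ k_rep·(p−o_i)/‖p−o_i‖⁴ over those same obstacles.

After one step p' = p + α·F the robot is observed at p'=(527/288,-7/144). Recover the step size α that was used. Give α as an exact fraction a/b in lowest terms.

α = 1/8

F_att = 5/4·(g−p) = 5/4·(-14,-13) = (-17.5000,-16.2500)
o1: d²=234 > ρ²=54 → inactive
o2: d²=18 ≤ ρ²=54; F_rep = 15·(3,-3)/18² = (0.1389,-0.1389)
o3: d²=169 > ρ²=54 → inactive
F = F_att + ΣF_rep = (-17.3611,-16.3889)
Δp = p'−p = (-2.1701,-2.0486); α = Δx/Fx = (-625/288) / (-625/36) = 1/8
check: Δy/Fy = (-295/144) / (-295/18) = 1/8 ✓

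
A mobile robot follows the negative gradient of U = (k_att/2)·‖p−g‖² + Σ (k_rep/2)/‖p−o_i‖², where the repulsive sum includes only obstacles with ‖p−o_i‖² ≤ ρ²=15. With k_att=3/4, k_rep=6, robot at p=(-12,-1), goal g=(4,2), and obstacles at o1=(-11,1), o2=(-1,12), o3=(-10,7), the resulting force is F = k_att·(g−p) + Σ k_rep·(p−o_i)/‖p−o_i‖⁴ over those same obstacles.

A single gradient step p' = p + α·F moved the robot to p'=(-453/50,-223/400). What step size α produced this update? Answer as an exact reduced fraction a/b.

F_att = 3/4·(g−p) = 3/4·(16,3) = (12.0000,2.2500)
o1: d²=5 ≤ ρ²=15; F_rep = 6·(-1,-2)/5² = (-0.2400,-0.4800)
o2: d²=290 > ρ²=15 → inactive
o3: d²=68 > ρ²=15 → inactive
F = F_att + ΣF_rep = (11.7600,1.7700)
Δp = p'−p = (2.9400,0.4425); α = Δx/Fx = (147/50) / (294/25) = 1/4
check: Δy/Fy = (177/400) / (177/100) = 1/4 ✓

α = 1/4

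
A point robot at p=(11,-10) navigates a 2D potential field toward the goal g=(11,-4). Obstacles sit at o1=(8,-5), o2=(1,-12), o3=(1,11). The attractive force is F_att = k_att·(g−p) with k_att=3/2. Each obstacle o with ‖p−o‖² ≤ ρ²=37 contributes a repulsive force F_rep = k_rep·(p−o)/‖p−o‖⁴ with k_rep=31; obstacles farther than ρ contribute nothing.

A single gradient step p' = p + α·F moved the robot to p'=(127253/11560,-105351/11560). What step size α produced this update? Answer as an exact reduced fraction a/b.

α = 1/10

F_att = 3/2·(g−p) = 3/2·(0,6) = (0.0000,9.0000)
o1: d²=34 ≤ ρ²=37; F_rep = 31·(3,-5)/34² = (0.0804,-0.1341)
o2: d²=104 > ρ²=37 → inactive
o3: d²=541 > ρ²=37 → inactive
F = F_att + ΣF_rep = (0.0804,8.8659)
Δp = p'−p = (0.0080,0.8866); α = Δx/Fx = (93/11560) / (93/1156) = 1/10
check: Δy/Fy = (10249/11560) / (10249/1156) = 1/10 ✓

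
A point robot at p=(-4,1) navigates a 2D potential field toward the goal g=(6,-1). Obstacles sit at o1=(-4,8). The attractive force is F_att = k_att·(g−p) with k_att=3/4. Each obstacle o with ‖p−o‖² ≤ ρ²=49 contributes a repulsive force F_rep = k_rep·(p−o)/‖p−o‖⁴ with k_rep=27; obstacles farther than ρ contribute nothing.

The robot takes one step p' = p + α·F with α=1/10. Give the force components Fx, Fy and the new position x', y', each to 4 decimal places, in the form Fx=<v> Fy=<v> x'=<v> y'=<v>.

Fx=7.5000 Fy=-1.5787 x'=-3.2500 y'=0.8421

F_att = 3/4·(g−p) = 3/4·(10,-2) = (7.5000,-1.5000)
o1: d²=49 ≤ ρ²=49; F_rep = 27·(0,-7)/49² = (0.0000,-0.0787)
F = F_att + ΣF_rep = (7.5000,-1.5787)
p' = p + 1/10·F = (-3.2500,0.8421)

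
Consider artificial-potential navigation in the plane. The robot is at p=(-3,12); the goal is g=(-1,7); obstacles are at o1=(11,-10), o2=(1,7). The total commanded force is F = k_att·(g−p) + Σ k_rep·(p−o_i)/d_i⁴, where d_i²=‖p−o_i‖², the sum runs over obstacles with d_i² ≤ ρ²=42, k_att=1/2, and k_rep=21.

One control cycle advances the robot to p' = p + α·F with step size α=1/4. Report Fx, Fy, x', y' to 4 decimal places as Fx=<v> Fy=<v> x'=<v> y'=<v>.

F_att = 1/2·(g−p) = 1/2·(2,-5) = (1.0000,-2.5000)
o1: d²=680 > ρ²=42 → inactive
o2: d²=41 ≤ ρ²=42; F_rep = 21·(-4,5)/41² = (-0.0500,0.0625)
F = F_att + ΣF_rep = (0.9500,-2.4375)
p' = p + 1/4·F = (-2.7625,11.3906)

Fx=0.9500 Fy=-2.4375 x'=-2.7625 y'=11.3906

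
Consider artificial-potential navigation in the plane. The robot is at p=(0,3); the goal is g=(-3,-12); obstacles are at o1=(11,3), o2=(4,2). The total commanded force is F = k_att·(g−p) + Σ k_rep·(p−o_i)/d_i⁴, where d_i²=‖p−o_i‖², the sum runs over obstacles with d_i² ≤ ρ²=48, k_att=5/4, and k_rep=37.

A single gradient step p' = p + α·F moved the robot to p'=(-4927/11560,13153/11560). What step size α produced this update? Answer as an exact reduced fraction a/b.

F_att = 5/4·(g−p) = 5/4·(-3,-15) = (-3.7500,-18.7500)
o1: d²=121 > ρ²=48 → inactive
o2: d²=17 ≤ ρ²=48; F_rep = 37·(-4,1)/17² = (-0.5121,0.1280)
F = F_att + ΣF_rep = (-4.2621,-18.6220)
Δp = p'−p = (-0.4262,-1.8622); α = Δx/Fx = (-4927/11560) / (-4927/1156) = 1/10
check: Δy/Fy = (-21527/11560) / (-21527/1156) = 1/10 ✓

α = 1/10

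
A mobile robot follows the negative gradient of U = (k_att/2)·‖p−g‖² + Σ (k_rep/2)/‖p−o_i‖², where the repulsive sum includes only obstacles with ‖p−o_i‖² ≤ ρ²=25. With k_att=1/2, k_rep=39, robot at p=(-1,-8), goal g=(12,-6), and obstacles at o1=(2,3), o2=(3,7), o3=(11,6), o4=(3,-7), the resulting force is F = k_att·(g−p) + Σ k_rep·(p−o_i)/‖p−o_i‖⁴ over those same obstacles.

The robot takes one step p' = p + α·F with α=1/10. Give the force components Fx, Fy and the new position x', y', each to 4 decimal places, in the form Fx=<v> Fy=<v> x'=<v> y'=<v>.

Fx=5.9602 Fy=0.8651 x'=-0.4040 y'=-7.9135

F_att = 1/2·(g−p) = 1/2·(13,2) = (6.5000,1.0000)
o1: d²=130 > ρ²=25 → inactive
o2: d²=241 > ρ²=25 → inactive
o3: d²=340 > ρ²=25 → inactive
o4: d²=17 ≤ ρ²=25; F_rep = 39·(-4,-1)/17² = (-0.5398,-0.1349)
F = F_att + ΣF_rep = (5.9602,0.8651)
p' = p + 1/10·F = (-0.4040,-7.9135)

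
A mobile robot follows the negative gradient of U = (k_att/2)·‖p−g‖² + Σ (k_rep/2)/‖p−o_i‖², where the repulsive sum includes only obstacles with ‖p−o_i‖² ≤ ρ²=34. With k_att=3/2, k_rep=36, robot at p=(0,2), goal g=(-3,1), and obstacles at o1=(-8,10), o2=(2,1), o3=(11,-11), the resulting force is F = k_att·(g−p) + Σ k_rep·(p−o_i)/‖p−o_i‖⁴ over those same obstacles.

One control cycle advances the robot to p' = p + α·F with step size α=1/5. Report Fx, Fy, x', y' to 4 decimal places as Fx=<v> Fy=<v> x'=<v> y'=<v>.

F_att = 3/2·(g−p) = 3/2·(-3,-1) = (-4.5000,-1.5000)
o1: d²=128 > ρ²=34 → inactive
o2: d²=5 ≤ ρ²=34; F_rep = 36·(-2,1)/5² = (-2.8800,1.4400)
o3: d²=290 > ρ²=34 → inactive
F = F_att + ΣF_rep = (-7.3800,-0.0600)
p' = p + 1/5·F = (-1.4760,1.9880)

Fx=-7.3800 Fy=-0.0600 x'=-1.4760 y'=1.9880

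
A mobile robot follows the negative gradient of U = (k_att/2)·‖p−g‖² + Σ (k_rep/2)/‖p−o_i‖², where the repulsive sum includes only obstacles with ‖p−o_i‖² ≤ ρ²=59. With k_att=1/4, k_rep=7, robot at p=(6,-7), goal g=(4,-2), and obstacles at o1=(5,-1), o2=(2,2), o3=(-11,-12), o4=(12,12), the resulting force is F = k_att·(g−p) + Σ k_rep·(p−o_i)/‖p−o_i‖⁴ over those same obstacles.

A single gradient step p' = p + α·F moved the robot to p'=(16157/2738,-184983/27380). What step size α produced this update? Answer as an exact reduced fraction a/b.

F_att = 1/4·(g−p) = 1/4·(-2,5) = (-0.5000,1.2500)
o1: d²=37 ≤ ρ²=59; F_rep = 7·(1,-6)/37² = (0.0051,-0.0307)
o2: d²=97 > ρ²=59 → inactive
o3: d²=314 > ρ²=59 → inactive
o4: d²=397 > ρ²=59 → inactive
F = F_att + ΣF_rep = (-0.4949,1.2193)
Δp = p'−p = (-0.0990,0.2439); α = Δx/Fx = (-271/2738) / (-1355/2738) = 1/5
check: Δy/Fy = (6677/27380) / (6677/5476) = 1/5 ✓

α = 1/5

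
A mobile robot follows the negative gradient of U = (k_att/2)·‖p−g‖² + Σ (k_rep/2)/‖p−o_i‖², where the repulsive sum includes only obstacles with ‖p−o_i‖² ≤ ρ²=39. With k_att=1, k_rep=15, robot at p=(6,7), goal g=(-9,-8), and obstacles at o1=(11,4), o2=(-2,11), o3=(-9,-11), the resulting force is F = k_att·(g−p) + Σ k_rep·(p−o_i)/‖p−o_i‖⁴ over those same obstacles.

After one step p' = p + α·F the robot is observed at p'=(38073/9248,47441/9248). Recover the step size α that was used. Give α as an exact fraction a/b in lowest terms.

α = 1/8

F_att = 1·(g−p) = 1·(-15,-15) = (-15.0000,-15.0000)
o1: d²=34 ≤ ρ²=39; F_rep = 15·(-5,3)/34² = (-0.0649,0.0389)
o2: d²=80 > ρ²=39 → inactive
o3: d²=549 > ρ²=39 → inactive
F = F_att + ΣF_rep = (-15.0649,-14.9611)
Δp = p'−p = (-1.8831,-1.8701); α = Δx/Fx = (-17415/9248) / (-17415/1156) = 1/8
check: Δy/Fy = (-17295/9248) / (-17295/1156) = 1/8 ✓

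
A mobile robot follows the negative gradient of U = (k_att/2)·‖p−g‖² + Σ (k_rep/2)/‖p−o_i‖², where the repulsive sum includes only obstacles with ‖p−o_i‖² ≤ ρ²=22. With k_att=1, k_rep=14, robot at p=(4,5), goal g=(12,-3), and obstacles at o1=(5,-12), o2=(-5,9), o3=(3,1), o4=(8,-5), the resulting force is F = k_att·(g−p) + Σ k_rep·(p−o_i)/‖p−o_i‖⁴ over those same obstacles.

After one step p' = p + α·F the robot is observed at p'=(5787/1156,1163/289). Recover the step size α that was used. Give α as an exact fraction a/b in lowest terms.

F_att = 1·(g−p) = 1·(8,-8) = (8.0000,-8.0000)
o1: d²=290 > ρ²=22 → inactive
o2: d²=97 > ρ²=22 → inactive
o3: d²=17 ≤ ρ²=22; F_rep = 14·(1,4)/17² = (0.0484,0.1938)
o4: d²=116 > ρ²=22 → inactive
F = F_att + ΣF_rep = (8.0484,-7.8062)
Δp = p'−p = (1.0061,-0.9758); α = Δx/Fx = (1163/1156) / (2326/289) = 1/8
check: Δy/Fy = (-282/289) / (-2256/289) = 1/8 ✓

α = 1/8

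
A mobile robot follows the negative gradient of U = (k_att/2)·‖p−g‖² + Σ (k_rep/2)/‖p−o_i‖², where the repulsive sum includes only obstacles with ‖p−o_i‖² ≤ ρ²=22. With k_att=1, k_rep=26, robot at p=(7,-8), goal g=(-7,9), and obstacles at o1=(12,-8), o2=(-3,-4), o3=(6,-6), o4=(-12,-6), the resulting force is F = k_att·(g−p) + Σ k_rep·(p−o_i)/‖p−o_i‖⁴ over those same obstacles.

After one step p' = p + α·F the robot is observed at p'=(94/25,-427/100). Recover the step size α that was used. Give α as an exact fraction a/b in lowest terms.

F_att = 1·(g−p) = 1·(-14,17) = (-14.0000,17.0000)
o1: d²=25 > ρ²=22 → inactive
o2: d²=116 > ρ²=22 → inactive
o3: d²=5 ≤ ρ²=22; F_rep = 26·(1,-2)/5² = (1.0400,-2.0800)
o4: d²=365 > ρ²=22 → inactive
F = F_att + ΣF_rep = (-12.9600,14.9200)
Δp = p'−p = (-3.2400,3.7300); α = Δx/Fx = (-81/25) / (-324/25) = 1/4
check: Δy/Fy = (373/100) / (373/25) = 1/4 ✓

α = 1/4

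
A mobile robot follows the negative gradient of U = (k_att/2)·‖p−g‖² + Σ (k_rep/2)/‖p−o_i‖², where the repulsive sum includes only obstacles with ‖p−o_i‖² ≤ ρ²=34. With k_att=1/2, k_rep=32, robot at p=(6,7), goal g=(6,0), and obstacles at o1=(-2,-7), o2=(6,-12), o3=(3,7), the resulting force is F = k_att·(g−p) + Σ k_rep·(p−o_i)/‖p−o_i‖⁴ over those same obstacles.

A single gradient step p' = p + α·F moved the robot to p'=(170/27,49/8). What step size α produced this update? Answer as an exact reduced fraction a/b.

α = 1/4

F_att = 1/2·(g−p) = 1/2·(0,-7) = (0.0000,-3.5000)
o1: d²=260 > ρ²=34 → inactive
o2: d²=361 > ρ²=34 → inactive
o3: d²=9 ≤ ρ²=34; F_rep = 32·(3,0)/9² = (1.1852,0.0000)
F = F_att + ΣF_rep = (1.1852,-3.5000)
Δp = p'−p = (0.2963,-0.8750); α = Δx/Fx = (8/27) / (32/27) = 1/4
check: Δy/Fy = (-7/8) / (-7/2) = 1/4 ✓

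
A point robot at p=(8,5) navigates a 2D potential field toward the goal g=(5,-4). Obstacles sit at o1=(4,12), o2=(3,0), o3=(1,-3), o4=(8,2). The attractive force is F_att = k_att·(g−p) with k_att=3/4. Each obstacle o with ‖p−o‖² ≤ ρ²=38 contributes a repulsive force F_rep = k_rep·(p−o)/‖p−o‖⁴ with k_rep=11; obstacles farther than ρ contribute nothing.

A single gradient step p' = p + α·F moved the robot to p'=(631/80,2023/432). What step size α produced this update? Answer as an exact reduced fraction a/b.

F_att = 3/4·(g−p) = 3/4·(-3,-9) = (-2.2500,-6.7500)
o1: d²=65 > ρ²=38 → inactive
o2: d²=50 > ρ²=38 → inactive
o3: d²=113 > ρ²=38 → inactive
o4: d²=9 ≤ ρ²=38; F_rep = 11·(0,3)/9² = (0.0000,0.4074)
F = F_att + ΣF_rep = (-2.2500,-6.3426)
Δp = p'−p = (-0.1125,-0.3171); α = Δx/Fx = (-9/80) / (-9/4) = 1/20
check: Δy/Fy = (-137/432) / (-685/108) = 1/20 ✓

α = 1/20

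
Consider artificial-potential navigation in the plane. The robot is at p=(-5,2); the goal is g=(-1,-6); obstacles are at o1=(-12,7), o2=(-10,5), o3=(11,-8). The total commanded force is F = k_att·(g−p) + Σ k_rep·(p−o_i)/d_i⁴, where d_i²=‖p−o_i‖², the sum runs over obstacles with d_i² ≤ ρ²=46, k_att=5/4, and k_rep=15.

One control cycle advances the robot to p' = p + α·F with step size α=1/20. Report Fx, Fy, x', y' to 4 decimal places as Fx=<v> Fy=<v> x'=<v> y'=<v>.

Fx=5.0649 Fy=-10.0389 x'=-4.7468 y'=1.4981

F_att = 5/4·(g−p) = 5/4·(4,-8) = (5.0000,-10.0000)
o1: d²=74 > ρ²=46 → inactive
o2: d²=34 ≤ ρ²=46; F_rep = 15·(5,-3)/34² = (0.0649,-0.0389)
o3: d²=356 > ρ²=46 → inactive
F = F_att + ΣF_rep = (5.0649,-10.0389)
p' = p + 1/20·F = (-4.7468,1.4981)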